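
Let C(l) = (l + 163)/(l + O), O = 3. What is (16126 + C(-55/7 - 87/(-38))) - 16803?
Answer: -504268/683 ≈ -738.31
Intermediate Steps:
C(l) = (163 + l)/(3 + l) (C(l) = (l + 163)/(l + 3) = (163 + l)/(3 + l))
(16126 + C(-55/7 - 87/(-38))) - 16803 = (16126 + (163 + (-55/7 - 87/(-38)))/(3 + (-55/7 - 87/(-38)))) - 16803 = (16126 + (163 + (-55*1/7 - 87*(-1/38)))/(3 + (-55*1/7 - 87*(-1/38)))) - 16803 = (16126 + (163 + (-55/7 + 87/38))/(3 + (-55/7 + 87/38))) - 16803 = (16126 + (163 - 1481/266)/(3 - 1481/266)) - 16803 = (16126 + (41877/266)/(-683/266)) - 16803 = (16126 - 266/683*41877/266) - 16803 = (16126 - 41877/683) - 16803 = 10972181/683 - 16803 = -504268/683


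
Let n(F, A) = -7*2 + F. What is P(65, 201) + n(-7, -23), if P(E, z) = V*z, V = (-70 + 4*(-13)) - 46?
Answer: -33789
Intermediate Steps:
n(F, A) = -14 + F
V = -168 (V = (-70 - 52) - 46 = -122 - 46 = -168)
P(E, z) = -168*z
P(65, 201) + n(-7, -23) = -168*201 + (-14 - 7) = -33768 - 21 = -33789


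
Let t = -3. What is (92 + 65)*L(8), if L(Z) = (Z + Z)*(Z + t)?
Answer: 12560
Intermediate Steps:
L(Z) = 2*Z*(-3 + Z) (L(Z) = (Z + Z)*(Z - 3) = (2*Z)*(-3 + Z) = 2*Z*(-3 + Z))
(92 + 65)*L(8) = (92 + 65)*(2*8*(-3 + 8)) = 157*(2*8*5) = 157*80 = 12560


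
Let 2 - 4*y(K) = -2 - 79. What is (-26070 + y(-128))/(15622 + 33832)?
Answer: -104197/197816 ≈ -0.52674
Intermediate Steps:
y(K) = 83/4 (y(K) = ½ - (-2 - 79)/4 = ½ - ¼*(-81) = ½ + 81/4 = 83/4)
(-26070 + y(-128))/(15622 + 33832) = (-26070 + 83/4)/(15622 + 33832) = -104197/4/49454 = -104197/4*1/49454 = -104197/197816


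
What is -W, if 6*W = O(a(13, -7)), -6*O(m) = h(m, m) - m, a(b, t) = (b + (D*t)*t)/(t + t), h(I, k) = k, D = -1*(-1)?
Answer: 0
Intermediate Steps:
D = 1
a(b, t) = (b + t²)/(2*t) (a(b, t) = (b + (1*t)*t)/(t + t) = (b + t*t)/((2*t)) = (b + t²)*(1/(2*t)) = (b + t²)/(2*t))
O(m) = 0 (O(m) = -(m - m)/6 = -⅙*0 = 0)
W = 0 (W = (⅙)*0 = 0)
-W = -1*0 = 0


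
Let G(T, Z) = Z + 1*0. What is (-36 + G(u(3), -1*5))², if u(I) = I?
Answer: 1681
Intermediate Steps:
G(T, Z) = Z (G(T, Z) = Z + 0 = Z)
(-36 + G(u(3), -1*5))² = (-36 - 1*5)² = (-36 - 5)² = (-41)² = 1681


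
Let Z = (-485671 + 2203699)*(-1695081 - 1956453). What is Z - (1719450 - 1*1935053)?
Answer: -6273437439349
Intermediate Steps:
Z = -6273437654952 (Z = 1718028*(-3651534) = -6273437654952)
Z - (1719450 - 1*1935053) = -6273437654952 - (1719450 - 1*1935053) = -6273437654952 - (1719450 - 1935053) = -6273437654952 - 1*(-215603) = -6273437654952 + 215603 = -6273437439349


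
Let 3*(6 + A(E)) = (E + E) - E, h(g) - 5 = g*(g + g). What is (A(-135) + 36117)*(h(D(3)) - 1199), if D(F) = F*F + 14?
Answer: -4904976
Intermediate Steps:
D(F) = 14 + F² (D(F) = F² + 14 = 14 + F²)
h(g) = 5 + 2*g² (h(g) = 5 + g*(g + g) = 5 + g*(2*g) = 5 + 2*g²)
A(E) = -6 + E/3 (A(E) = -6 + ((E + E) - E)/3 = -6 + (2*E - E)/3 = -6 + E/3)
(A(-135) + 36117)*(h(D(3)) - 1199) = ((-6 + (⅓)*(-135)) + 36117)*((5 + 2*(14 + 3²)²) - 1199) = ((-6 - 45) + 36117)*((5 + 2*(14 + 9)²) - 1199) = (-51 + 36117)*((5 + 2*23²) - 1199) = 36066*((5 + 2*529) - 1199) = 36066*((5 + 1058) - 1199) = 36066*(1063 - 1199) = 36066*(-136) = -4904976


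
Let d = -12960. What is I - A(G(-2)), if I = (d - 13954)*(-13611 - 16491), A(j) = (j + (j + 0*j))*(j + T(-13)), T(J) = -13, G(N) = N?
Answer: 810165168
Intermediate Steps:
A(j) = 2*j*(-13 + j) (A(j) = (j + (j + 0*j))*(j - 13) = (j + (j + 0))*(-13 + j) = (j + j)*(-13 + j) = (2*j)*(-13 + j) = 2*j*(-13 + j))
I = 810165228 (I = (-12960 - 13954)*(-13611 - 16491) = -26914*(-30102) = 810165228)
I - A(G(-2)) = 810165228 - 2*(-2)*(-13 - 2) = 810165228 - 2*(-2)*(-15) = 810165228 - 1*60 = 810165228 - 60 = 810165168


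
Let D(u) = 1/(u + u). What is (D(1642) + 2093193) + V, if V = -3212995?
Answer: -3677429767/3284 ≈ -1.1198e+6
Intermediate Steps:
D(u) = 1/(2*u)
(D(1642) + 2093193) + V = ((1/2)/1642 + 2093193) - 3212995 = ((1/2)*(1/1642) + 2093193) - 3212995 = (1/3284 + 2093193) - 3212995 = 6874045813/3284 - 3212995 = -3677429767/3284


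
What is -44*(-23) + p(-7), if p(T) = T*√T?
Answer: 1012 - 7*I*√7 ≈ 1012.0 - 18.52*I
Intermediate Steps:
p(T) = T^(3/2)
-44*(-23) + p(-7) = -44*(-23) + (-7)^(3/2) = 1012 - 7*I*√7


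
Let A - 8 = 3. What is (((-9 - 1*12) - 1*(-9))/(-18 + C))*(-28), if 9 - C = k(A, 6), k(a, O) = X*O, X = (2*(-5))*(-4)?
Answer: -112/83 ≈ -1.3494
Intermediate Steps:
A = 11 (A = 8 + 3 = 11)
X = 40 (X = -10*(-4) = 40)
k(a, O) = 40*O
C = -231 (C = 9 - 40*6 = 9 - 1*240 = 9 - 240 = -231)
(((-9 - 1*12) - 1*(-9))/(-18 + C))*(-28) = (((-9 - 1*12) - 1*(-9))/(-18 - 231))*(-28) = (((-9 - 12) + 9)/(-249))*(-28) = ((-21 + 9)*(-1/249))*(-28) = -12*(-1/249)*(-28) = (4/83)*(-28) = -112/83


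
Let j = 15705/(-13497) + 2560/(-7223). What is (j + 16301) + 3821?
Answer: 653840755949/32496277 ≈ 20120.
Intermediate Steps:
j = -49329845/32496277 (j = 15705*(-1/13497) + 2560*(-1/7223) = -5235/4499 - 2560/7223 = -49329845/32496277 ≈ -1.5180)
(j + 16301) + 3821 = (-49329845/32496277 + 16301) + 3821 = 529672481532/32496277 + 3821 = 653840755949/32496277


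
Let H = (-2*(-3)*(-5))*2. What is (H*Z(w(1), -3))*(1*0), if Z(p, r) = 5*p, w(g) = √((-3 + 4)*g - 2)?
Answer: 0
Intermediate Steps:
w(g) = √(-2 + g) (w(g) = √(1*g - 2) = √(g - 2) = √(-2 + g))
H = -60 (H = (6*(-5))*2 = -30*2 = -60)
(H*Z(w(1), -3))*(1*0) = (-300*√(-2 + 1))*(1*0) = -300*√(-1)*0 = -300*I*0 = 0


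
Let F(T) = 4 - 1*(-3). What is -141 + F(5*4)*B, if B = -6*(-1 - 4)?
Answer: 69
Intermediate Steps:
F(T) = 7 (F(T) = 4 + 3 = 7)
B = 30 (B = -6*(-5) = 30)
-141 + F(5*4)*B = -141 + 7*30 = -141 + 210 = 69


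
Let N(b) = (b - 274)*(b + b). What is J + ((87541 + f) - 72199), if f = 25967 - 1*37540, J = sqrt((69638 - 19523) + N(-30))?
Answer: 3769 + 21*sqrt(155) ≈ 4030.4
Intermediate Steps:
N(b) = 2*b*(-274 + b) (N(b) = (-274 + b)*(2*b) = 2*b*(-274 + b))
J = 21*sqrt(155) (J = sqrt((69638 - 19523) + 2*(-30)*(-274 - 30)) = sqrt(50115 + 2*(-30)*(-304)) = sqrt(50115 + 18240) = sqrt(68355) = 21*sqrt(155) ≈ 261.45)
f = -11573 (f = 25967 - 37540 = -11573)
J + ((87541 + f) - 72199) = 21*sqrt(155) + ((87541 - 11573) - 72199) = 21*sqrt(155) + (75968 - 72199) = 21*sqrt(155) + 3769 = 3769 + 21*sqrt(155)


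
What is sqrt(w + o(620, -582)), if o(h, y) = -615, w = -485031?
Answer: I*sqrt(485646) ≈ 696.88*I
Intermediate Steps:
sqrt(w + o(620, -582)) = sqrt(-485031 - 615) = sqrt(-485646) = I*sqrt(485646)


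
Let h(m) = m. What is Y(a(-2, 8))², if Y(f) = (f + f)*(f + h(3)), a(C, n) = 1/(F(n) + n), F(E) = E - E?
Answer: 625/1024 ≈ 0.61035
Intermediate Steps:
F(E) = 0
a(C, n) = 1/n (a(C, n) = 1/(0 + n) = 1/n)
Y(f) = 2*f*(3 + f) (Y(f) = (f + f)*(f + 3) = (2*f)*(3 + f) = 2*f*(3 + f))
Y(a(-2, 8))² = (2*(3 + 1/8)/8)² = (2*(⅛)*(3 + ⅛))² = (2*(⅛)*(25/8))² = (25/32)² = 625/1024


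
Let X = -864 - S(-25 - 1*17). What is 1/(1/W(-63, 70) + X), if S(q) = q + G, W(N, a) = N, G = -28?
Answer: -63/50023 ≈ -0.0012594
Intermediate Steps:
S(q) = -28 + q (S(q) = q - 28 = -28 + q)
X = -794 (X = -864 - (-28 + (-25 - 1*17)) = -864 - (-28 + (-25 - 17)) = -864 - (-28 - 42) = -864 - 1*(-70) = -864 + 70 = -794)
1/(1/W(-63, 70) + X) = 1/(1/(-63) - 794) = 1/(-1/63 - 794) = 1/(-50023/63) = -63/50023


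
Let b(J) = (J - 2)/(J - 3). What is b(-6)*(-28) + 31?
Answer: 55/9 ≈ 6.1111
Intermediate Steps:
b(J) = (-2 + J)/(-3 + J)
b(-6)*(-28) + 31 = ((-2 - 6)/(-3 - 6))*(-28) + 31 = (-8/(-9))*(-28) + 31 = -⅑*(-8)*(-28) + 31 = (8/9)*(-28) + 31 = -224/9 + 31 = 55/9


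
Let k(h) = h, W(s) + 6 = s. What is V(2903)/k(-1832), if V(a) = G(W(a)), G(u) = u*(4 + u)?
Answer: -8404197/1832 ≈ -4587.4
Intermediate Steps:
W(s) = -6 + s
V(a) = (-6 + a)*(-2 + a) (V(a) = (-6 + a)*(4 + (-6 + a)) = (-6 + a)*(-2 + a))
V(2903)/k(-1832) = ((-6 + 2903)*(-2 + 2903))/(-1832) = (2897*2901)*(-1/1832) = 8404197*(-1/1832) = -8404197/1832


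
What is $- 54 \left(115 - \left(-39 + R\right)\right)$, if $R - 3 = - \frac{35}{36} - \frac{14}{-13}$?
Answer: $- \frac{211857}{26} \approx -8148.3$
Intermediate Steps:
$R = \frac{1453}{468}$ ($R = 3 - \left(- \frac{14}{13} + \frac{35}{36}\right) = 3 - - \frac{49}{468} = 3 + \left(- \frac{35}{36} + \frac{14}{13}\right) = 3 + \frac{49}{468} = \frac{1453}{468} \approx 3.1047$)
$- 54 \left(115 - \left(-39 + R\right)\right) = - 54 \left(115 + \left(39 - \frac{1453}{468}\right)\right) = - 54 \left(115 + \frac{16799}{468}\right) = \left(-54\right) \frac{70619}{468} = - \frac{211857}{26}$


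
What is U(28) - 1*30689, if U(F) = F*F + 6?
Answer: -29899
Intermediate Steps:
U(F) = 6 + F² (U(F) = F² + 6 = 6 + F²)
U(28) - 1*30689 = (6 + 28²) - 1*30689 = (6 + 784) - 30689 = 790 - 30689 = -29899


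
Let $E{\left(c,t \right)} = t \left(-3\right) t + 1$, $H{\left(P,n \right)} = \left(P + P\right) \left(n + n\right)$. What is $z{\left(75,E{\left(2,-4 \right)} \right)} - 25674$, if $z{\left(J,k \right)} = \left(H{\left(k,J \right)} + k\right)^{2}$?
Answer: $200111935$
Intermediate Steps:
$H{\left(P,n \right)} = 4 P n$ ($H{\left(P,n \right)} = 2 P 2 n = 4 P n$)
$E{\left(c,t \right)} = 1 - 3 t^{2}$ ($E{\left(c,t \right)} = - 3 t t + 1 = - 3 t^{2} + 1 = 1 - 3 t^{2}$)
$z{\left(J,k \right)} = \left(k + 4 J k\right)^{2}$ ($z{\left(J,k \right)} = \left(4 k J + k\right)^{2} = \left(4 J k + k\right)^{2} = \left(k + 4 J k\right)^{2}$)
$z{\left(75,E{\left(2,-4 \right)} \right)} - 25674 = \left(1 - 3 \left(-4\right)^{2}\right)^{2} \left(1 + 4 \cdot 75\right)^{2} - 25674 = \left(1 - 48\right)^{2} \left(1 + 300\right)^{2} - 25674 = \left(1 - 48\right)^{2} \cdot 301^{2} - 25674 = \left(-47\right)^{2} \cdot 90601 - 25674 = 2209 \cdot 90601 - 25674 = 200137609 - 25674 = 200111935$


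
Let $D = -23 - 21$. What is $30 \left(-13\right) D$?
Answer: $17160$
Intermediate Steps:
$D = -44$
$30 \left(-13\right) D = 30 \left(-13\right) \left(-44\right) = \left(-390\right) \left(-44\right) = 17160$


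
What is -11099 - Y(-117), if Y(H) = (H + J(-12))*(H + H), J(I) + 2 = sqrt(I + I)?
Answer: -38945 + 468*I*sqrt(6) ≈ -38945.0 + 1146.4*I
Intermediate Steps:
J(I) = -2 + sqrt(2)*sqrt(I) (J(I) = -2 + sqrt(I + I) = -2 + sqrt(2*I) = -2 + sqrt(2)*sqrt(I))
Y(H) = 2*H*(-2 + H + 2*I*sqrt(6)) (Y(H) = (H + (-2 + sqrt(2)*sqrt(-12)))*(H + H) = (H + (-2 + sqrt(2)*(2*I*sqrt(3))))*(2*H) = (H + (-2 + 2*I*sqrt(6)))*(2*H) = (-2 + H + 2*I*sqrt(6))*(2*H) = 2*H*(-2 + H + 2*I*sqrt(6)))
-11099 - Y(-117) = -11099 - 2*(-117)*(-2 - 117 + 2*I*sqrt(6)) = -11099 - 2*(-117)*(-119 + 2*I*sqrt(6)) = -11099 - (27846 - 468*I*sqrt(6)) = -11099 + (-27846 + 468*I*sqrt(6)) = -38945 + 468*I*sqrt(6)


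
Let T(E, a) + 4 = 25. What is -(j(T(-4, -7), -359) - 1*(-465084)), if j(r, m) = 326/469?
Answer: -218124722/469 ≈ -4.6508e+5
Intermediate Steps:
T(E, a) = 21 (T(E, a) = -4 + 25 = 21)
j(r, m) = 326/469 (j(r, m) = 326*(1/469) = 326/469)
-(j(T(-4, -7), -359) - 1*(-465084)) = -(326/469 - 1*(-465084)) = -(326/469 + 465084) = -1*218124722/469 = -218124722/469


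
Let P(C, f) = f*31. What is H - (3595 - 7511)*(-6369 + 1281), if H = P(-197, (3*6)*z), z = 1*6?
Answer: -19921260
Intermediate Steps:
z = 6
P(C, f) = 31*f
H = 3348 (H = 31*((3*6)*6) = 31*(18*6) = 31*108 = 3348)
H - (3595 - 7511)*(-6369 + 1281) = 3348 - (3595 - 7511)*(-6369 + 1281) = 3348 - (-3916)*(-5088) = 3348 - 1*19924608 = 3348 - 19924608 = -19921260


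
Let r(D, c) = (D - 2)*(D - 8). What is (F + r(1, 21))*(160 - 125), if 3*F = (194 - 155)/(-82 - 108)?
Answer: 9219/38 ≈ 242.61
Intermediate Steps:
r(D, c) = (-8 + D)*(-2 + D) (r(D, c) = (-2 + D)*(-8 + D) = (-8 + D)*(-2 + D))
F = -13/190 (F = ((194 - 155)/(-82 - 108))/3 = (39/(-190))/3 = (39*(-1/190))/3 = (1/3)*(-39/190) = -13/190 ≈ -0.068421)
(F + r(1, 21))*(160 - 125) = (-13/190 + (16 + 1**2 - 10*1))*(160 - 125) = (-13/190 + (16 + 1 - 10))*35 = (-13/190 + 7)*35 = (1317/190)*35 = 9219/38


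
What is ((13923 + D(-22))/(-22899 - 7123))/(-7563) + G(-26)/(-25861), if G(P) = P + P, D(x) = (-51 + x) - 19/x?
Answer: 737280561/355873042324 ≈ 0.0020718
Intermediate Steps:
D(x) = -51 + x - 19/x
G(P) = 2*P
((13923 + D(-22))/(-22899 - 7123))/(-7563) + G(-26)/(-25861) = ((13923 + (-51 - 22 - 19/(-22)))/(-22899 - 7123))/(-7563) + (2*(-26))/(-25861) = ((13923 + (-51 - 22 - 19*(-1/22)))/(-30022))*(-1/7563) - 52*(-1/25861) = ((13923 + (-51 - 22 + 19/22))*(-1/30022))*(-1/7563) + 52/25861 = ((13923 - 1587/22)*(-1/30022))*(-1/7563) + 52/25861 = ((304719/22)*(-1/30022))*(-1/7563) + 52/25861 = -304719/660484*(-1/7563) + 52/25861 = 101573/1665080164 + 52/25861 = 737280561/355873042324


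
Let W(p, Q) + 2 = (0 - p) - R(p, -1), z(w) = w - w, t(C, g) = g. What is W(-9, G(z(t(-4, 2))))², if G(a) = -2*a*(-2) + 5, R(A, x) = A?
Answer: 256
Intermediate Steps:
z(w) = 0
G(a) = 5 + 4*a (G(a) = 4*a + 5 = 5 + 4*a)
W(p, Q) = -2 - 2*p (W(p, Q) = -2 + ((0 - p) - p) = -2 + (-p - p) = -2 - 2*p)
W(-9, G(z(t(-4, 2))))² = (-2 - 2*(-9))² = (-2 + 18)² = 16² = 256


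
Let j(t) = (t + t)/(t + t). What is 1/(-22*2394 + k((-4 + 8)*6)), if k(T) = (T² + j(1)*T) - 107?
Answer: -1/52175 ≈ -1.9166e-5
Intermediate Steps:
j(t) = 1 (j(t) = (2*t)/((2*t)) = (2*t)*(1/(2*t)) = 1)
k(T) = -107 + T + T² (k(T) = (T² + 1*T) - 107 = (T² + T) - 107 = (T + T²) - 107 = -107 + T + T²)
1/(-22*2394 + k((-4 + 8)*6)) = 1/(-22*2394 + (-107 + (-4 + 8)*6 + ((-4 + 8)*6)²)) = 1/(-52668 + (-107 + 4*6 + (4*6)²)) = 1/(-52668 + (-107 + 24 + 24²)) = 1/(-52668 + (-107 + 24 + 576)) = 1/(-52668 + 493) = 1/(-52175) = -1/52175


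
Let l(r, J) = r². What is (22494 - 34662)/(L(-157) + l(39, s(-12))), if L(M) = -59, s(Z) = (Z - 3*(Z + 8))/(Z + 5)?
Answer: -6084/731 ≈ -8.3228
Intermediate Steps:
s(Z) = (-24 - 2*Z)/(5 + Z) (s(Z) = (Z - 3*(8 + Z))/(5 + Z) = (Z + (-24 - 3*Z))/(5 + Z) = (-24 - 2*Z)/(5 + Z))
(22494 - 34662)/(L(-157) + l(39, s(-12))) = (22494 - 34662)/(-59 + 39²) = -12168/(-59 + 1521) = -12168/1462 = -12168*1/1462 = -6084/731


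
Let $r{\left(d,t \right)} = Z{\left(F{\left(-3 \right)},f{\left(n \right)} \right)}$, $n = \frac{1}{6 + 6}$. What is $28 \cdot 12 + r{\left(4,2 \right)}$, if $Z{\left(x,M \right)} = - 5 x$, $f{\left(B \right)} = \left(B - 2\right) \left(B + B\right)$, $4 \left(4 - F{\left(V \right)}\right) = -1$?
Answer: $\frac{1259}{4} \approx 314.75$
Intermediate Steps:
$F{\left(V \right)} = \frac{17}{4}$ ($F{\left(V \right)} = 4 - - \frac{1}{4} = 4 + \frac{1}{4} = \frac{17}{4}$)
$n = \frac{1}{12} \approx 0.083333$
$f{\left(B \right)} = 2 B \left(-2 + B\right)$ ($f{\left(B \right)} = \left(-2 + B\right) 2 B = 2 B \left(-2 + B\right)$)
$r{\left(d,t \right)} = - \frac{85}{4}$ ($r{\left(d,t \right)} = \left(-5\right) \frac{17}{4} = - \frac{85}{4}$)
$28 \cdot 12 + r{\left(4,2 \right)} = 28 \cdot 12 - \frac{85}{4} = 336 - \frac{85}{4} = \frac{1259}{4}$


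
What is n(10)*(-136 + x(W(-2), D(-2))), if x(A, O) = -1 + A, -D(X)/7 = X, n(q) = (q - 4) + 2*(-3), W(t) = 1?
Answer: 0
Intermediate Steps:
n(q) = -10 + q (n(q) = (-4 + q) - 6 = -10 + q)
D(X) = -7*X
n(10)*(-136 + x(W(-2), D(-2))) = (-10 + 10)*(-136 + (-1 + 1)) = 0*(-136 + 0) = 0*(-136) = 0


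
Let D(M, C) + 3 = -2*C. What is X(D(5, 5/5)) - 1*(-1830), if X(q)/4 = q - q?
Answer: 1830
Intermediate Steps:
D(M, C) = -3 - 2*C
X(q) = 0 (X(q) = 4*(q - q) = 4*0 = 0)
X(D(5, 5/5)) - 1*(-1830) = 0 - 1*(-1830) = 0 + 1830 = 1830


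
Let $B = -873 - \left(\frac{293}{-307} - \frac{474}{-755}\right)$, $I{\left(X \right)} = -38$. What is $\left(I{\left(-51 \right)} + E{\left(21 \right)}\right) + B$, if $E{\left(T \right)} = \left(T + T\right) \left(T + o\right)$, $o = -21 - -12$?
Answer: $- \frac{94260798}{231785} \approx -406.67$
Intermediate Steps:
$o = -9$ ($o = -21 + 12 = -9$)
$B = - \frac{202272608}{231785}$ ($B = -873 - \left(293 \left(- \frac{1}{307}\right) - - \frac{474}{755}\right) = -873 - \left(- \frac{293}{307} + \frac{474}{755}\right) = -873 - - \frac{75697}{231785} = -873 + \frac{75697}{231785} = - \frac{202272608}{231785} \approx -872.67$)
$E{\left(T \right)} = 2 T \left(-9 + T\right)$ ($E{\left(T \right)} = \left(T + T\right) \left(T - 9\right) = 2 T \left(-9 + T\right)$)
$\left(I{\left(-51 \right)} + E{\left(21 \right)}\right) + B = \left(-38 + 2 \cdot 21 \left(-9 + 21\right)\right) - \frac{202272608}{231785} = \left(-38 + 2 \cdot 21 \cdot 12\right) - \frac{202272608}{231785} = \left(-38 + 504\right) - \frac{202272608}{231785} = 466 - \frac{202272608}{231785} = - \frac{94260798}{231785}$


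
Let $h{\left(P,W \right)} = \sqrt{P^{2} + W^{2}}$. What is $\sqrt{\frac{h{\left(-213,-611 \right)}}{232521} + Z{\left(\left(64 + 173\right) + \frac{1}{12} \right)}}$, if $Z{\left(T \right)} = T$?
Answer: $\frac{\sqrt{51272604643215 + 930084 \sqrt{418690}}}{465042} \approx 15.398$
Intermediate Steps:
$\sqrt{\frac{h{\left(-213,-611 \right)}}{232521} + Z{\left(\left(64 + 173\right) + \frac{1}{12} \right)}} = \sqrt{\frac{\sqrt{\left(-213\right)^{2} + \left(-611\right)^{2}}}{232521} + \left(\left(64 + 173\right) + \frac{1}{12}\right)} = \sqrt{\sqrt{45369 + 373321} \cdot \frac{1}{232521} + \left(237 + \frac{1}{12}\right)} = \sqrt{\sqrt{418690} \cdot \frac{1}{232521} + \frac{2845}{12}} = \sqrt{\frac{\sqrt{418690}}{232521} + \frac{2845}{12}} = \sqrt{\frac{2845}{12} + \frac{\sqrt{418690}}{232521}}$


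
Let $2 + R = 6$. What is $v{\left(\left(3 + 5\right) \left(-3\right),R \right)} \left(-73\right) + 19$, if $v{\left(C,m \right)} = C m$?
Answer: $7027$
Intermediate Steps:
$R = 4$ ($R = -2 + 6 = 4$)
$v{\left(\left(3 + 5\right) \left(-3\right),R \right)} \left(-73\right) + 19 = \left(3 + 5\right) \left(-3\right) 4 \left(-73\right) + 19 = 8 \left(-3\right) 4 \left(-73\right) + 19 = \left(-24\right) 4 \left(-73\right) + 19 = \left(-96\right) \left(-73\right) + 19 = 7008 + 19 = 7027$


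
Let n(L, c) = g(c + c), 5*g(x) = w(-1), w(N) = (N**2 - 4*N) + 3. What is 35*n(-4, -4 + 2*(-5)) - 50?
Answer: 6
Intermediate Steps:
w(N) = 3 + N**2 - 4*N
g(x) = 8/5 (g(x) = (3 + (-1)**2 - 4*(-1))/5 = (3 + 1 + 4)/5 = (1/5)*8 = 8/5)
n(L, c) = 8/5
35*n(-4, -4 + 2*(-5)) - 50 = 35*(8/5) - 50 = 56 - 50 = 6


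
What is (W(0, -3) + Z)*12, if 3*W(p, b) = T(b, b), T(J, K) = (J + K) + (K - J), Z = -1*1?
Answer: -36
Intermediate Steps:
Z = -1
T(J, K) = 2*K
W(p, b) = 2*b/3 (W(p, b) = (2*b)/3 = 2*b/3)
(W(0, -3) + Z)*12 = ((2/3)*(-3) - 1)*12 = (-2 - 1)*12 = -3*12 = -36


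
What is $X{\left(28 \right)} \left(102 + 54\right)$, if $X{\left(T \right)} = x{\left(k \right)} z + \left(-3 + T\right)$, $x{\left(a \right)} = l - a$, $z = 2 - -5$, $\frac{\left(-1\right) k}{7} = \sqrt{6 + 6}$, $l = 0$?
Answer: $3900 + 15288 \sqrt{3} \approx 30380.0$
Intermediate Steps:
$k = - 14 \sqrt{3}$ ($k = - 7 \sqrt{6 + 6} = - 7 \sqrt{12} = - 7 \cdot 2 \sqrt{3} = - 14 \sqrt{3} \approx -24.249$)
$z = 7$ ($z = 2 + 5 = 7$)
$x{\left(a \right)} = - a$ ($x{\left(a \right)} = 0 - a = - a$)
$X{\left(T \right)} = -3 + T + 98 \sqrt{3}$ ($X{\left(T \right)} = - \left(-14\right) \sqrt{3} \cdot 7 + \left(-3 + T\right) = 14 \sqrt{3} \cdot 7 + \left(-3 + T\right) = 98 \sqrt{3} + \left(-3 + T\right) = -3 + T + 98 \sqrt{3}$)
$X{\left(28 \right)} \left(102 + 54\right) = \left(-3 + 28 + 98 \sqrt{3}\right) \left(102 + 54\right) = \left(25 + 98 \sqrt{3}\right) 156 = 3900 + 15288 \sqrt{3}$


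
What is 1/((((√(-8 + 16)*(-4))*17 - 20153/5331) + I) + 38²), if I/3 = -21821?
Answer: -909749655651/58244176721207426 + 966265074*√2/29122088360603713 ≈ -1.5573e-5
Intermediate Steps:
I = -65463 (I = 3*(-21821) = -65463)
1/((((√(-8 + 16)*(-4))*17 - 20153/5331) + I) + 38²) = 1/((((√(-8 + 16)*(-4))*17 - 20153/5331) - 65463) + 38²) = 1/((((√8*(-4))*17 - 20153*1/5331) - 65463) + 1444) = 1/(((((2*√2)*(-4))*17 - 20153/5331) - 65463) + 1444) = 1/(((-8*√2*17 - 20153/5331) - 65463) + 1444) = 1/(((-136*√2 - 20153/5331) - 65463) + 1444) = 1/(((-20153/5331 - 136*√2) - 65463) + 1444) = 1/((-349003406/5331 - 136*√2) + 1444) = 1/(-341305442/5331 - 136*√2)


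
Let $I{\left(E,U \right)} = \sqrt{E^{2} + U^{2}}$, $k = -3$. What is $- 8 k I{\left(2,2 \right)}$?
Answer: $48 \sqrt{2} \approx 67.882$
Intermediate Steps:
$- 8 k I{\left(2,2 \right)} = \left(-8\right) \left(-3\right) \sqrt{2^{2} + 2^{2}} = 24 \sqrt{4 + 4} = 24 \sqrt{8} = 24 \cdot 2 \sqrt{2} = 48 \sqrt{2}$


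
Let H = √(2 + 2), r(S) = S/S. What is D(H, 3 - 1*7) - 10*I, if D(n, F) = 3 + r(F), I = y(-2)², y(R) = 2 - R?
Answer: -156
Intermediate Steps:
r(S) = 1
H = 2 (H = √4 = 2)
I = 16 (I = (2 - 1*(-2))² = (2 + 2)² = 4² = 16)
D(n, F) = 4 (D(n, F) = 3 + 1 = 4)
D(H, 3 - 1*7) - 10*I = 4 - 10*16 = 4 - 160 = -156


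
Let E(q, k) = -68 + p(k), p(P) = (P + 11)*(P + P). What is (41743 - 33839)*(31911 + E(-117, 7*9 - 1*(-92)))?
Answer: 658426912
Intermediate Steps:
p(P) = 2*P*(11 + P) (p(P) = (11 + P)*(2*P) = 2*P*(11 + P))
E(q, k) = -68 + 2*k*(11 + k)
(41743 - 33839)*(31911 + E(-117, 7*9 - 1*(-92))) = (41743 - 33839)*(31911 + (-68 + 2*(7*9 - 1*(-92))*(11 + (7*9 - 1*(-92))))) = 7904*(31911 + (-68 + 2*(63 + 92)*(11 + (63 + 92)))) = 7904*(31911 + (-68 + 2*155*(11 + 155))) = 7904*(31911 + (-68 + 2*155*166)) = 7904*(31911 + (-68 + 51460)) = 7904*(31911 + 51392) = 7904*83303 = 658426912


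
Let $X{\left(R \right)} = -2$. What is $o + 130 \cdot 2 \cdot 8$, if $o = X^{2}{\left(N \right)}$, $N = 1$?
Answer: $2084$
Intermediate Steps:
$o = 4$ ($o = \left(-2\right)^{2} = 4$)
$o + 130 \cdot 2 \cdot 8 = 4 + 130 \cdot 2 \cdot 8 = 4 + 130 \cdot 16 = 4 + 2080 = 2084$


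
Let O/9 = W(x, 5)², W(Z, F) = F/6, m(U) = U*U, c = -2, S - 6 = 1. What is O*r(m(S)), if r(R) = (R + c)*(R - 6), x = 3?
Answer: 50525/4 ≈ 12631.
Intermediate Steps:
S = 7 (S = 6 + 1 = 7)
m(U) = U²
W(Z, F) = F/6 (W(Z, F) = F*(⅙) = F/6)
O = 25/4 (O = 9*((⅙)*5)² = 9*(⅚)² = 9*(25/36) = 25/4 ≈ 6.2500)
r(R) = (-6 + R)*(-2 + R) (r(R) = (R - 2)*(R - 6) = (-2 + R)*(-6 + R) = (-6 + R)*(-2 + R))
O*r(m(S)) = 25*(12 + (7²)² - 8*7²)/4 = 25*(12 + 49² - 8*49)/4 = 25*(12 + 2401 - 392)/4 = (25/4)*2021 = 50525/4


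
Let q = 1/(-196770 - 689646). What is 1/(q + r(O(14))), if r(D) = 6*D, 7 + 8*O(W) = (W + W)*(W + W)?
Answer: 886416/516558923 ≈ 0.0017160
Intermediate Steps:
O(W) = -7/8 + W²/2 (O(W) = -7/8 + ((W + W)*(W + W))/8 = -7/8 + ((2*W)*(2*W))/8 = -7/8 + (4*W²)/8 = -7/8 + W²/2)
q = -1/886416 (q = 1/(-886416) = -1/886416 ≈ -1.1281e-6)
1/(q + r(O(14))) = 1/(-1/886416 + 6*(-7/8 + (½)*14²)) = 1/(-1/886416 + 6*(-7/8 + (½)*196)) = 1/(-1/886416 + 6*(-7/8 + 98)) = 1/(-1/886416 + 6*(777/8)) = 1/(-1/886416 + 2331/4) = 1/(516558923/886416) = 886416/516558923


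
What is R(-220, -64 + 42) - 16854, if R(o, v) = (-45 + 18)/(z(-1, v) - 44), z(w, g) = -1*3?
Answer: -792111/47 ≈ -16853.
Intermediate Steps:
z(w, g) = -3
R(o, v) = 27/47 (R(o, v) = (-45 + 18)/(-3 - 44) = -27/(-47) = -27*(-1/47) = 27/47)
R(-220, -64 + 42) - 16854 = 27/47 - 16854 = -792111/47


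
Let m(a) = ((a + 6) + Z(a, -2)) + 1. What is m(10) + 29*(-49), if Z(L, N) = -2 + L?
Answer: -1396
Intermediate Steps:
m(a) = 5 + 2*a (m(a) = ((a + 6) + (-2 + a)) + 1 = ((6 + a) + (-2 + a)) + 1 = (4 + 2*a) + 1 = 5 + 2*a)
m(10) + 29*(-49) = (5 + 2*10) + 29*(-49) = (5 + 20) - 1421 = 25 - 1421 = -1396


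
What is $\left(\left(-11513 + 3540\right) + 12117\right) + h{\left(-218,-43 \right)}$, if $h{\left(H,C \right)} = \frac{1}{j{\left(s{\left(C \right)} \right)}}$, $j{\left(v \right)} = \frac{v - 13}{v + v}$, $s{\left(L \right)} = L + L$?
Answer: $\frac{410428}{99} \approx 4145.7$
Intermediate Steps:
$s{\left(L \right)} = 2 L$
$j{\left(v \right)} = \frac{-13 + v}{2 v}$
$h{\left(H,C \right)} = \frac{4 C}{-13 + 2 C}$ ($h{\left(H,C \right)} = \frac{1}{\frac{1}{2} \frac{1}{2 C} \left(-13 + 2 C\right)} = \frac{1}{\frac{1}{4} \frac{1}{C} \left(-13 + 2 C\right)} = \frac{4 C}{-13 + 2 C}$)
$\left(\left(-11513 + 3540\right) + 12117\right) + h{\left(-218,-43 \right)} = \left(\left(-11513 + 3540\right) + 12117\right) + 4 \left(-43\right) \frac{1}{-13 + 2 \left(-43\right)} = \left(-7973 + 12117\right) + 4 \left(-43\right) \frac{1}{-13 - 86} = 4144 + 4 \left(-43\right) \frac{1}{-99} = 4144 + 4 \left(-43\right) \left(- \frac{1}{99}\right) = 4144 + \frac{172}{99} = \frac{410428}{99}$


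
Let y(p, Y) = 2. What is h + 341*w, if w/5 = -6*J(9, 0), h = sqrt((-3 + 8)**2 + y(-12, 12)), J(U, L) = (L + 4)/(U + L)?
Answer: -13640/3 + 3*sqrt(3) ≈ -4541.5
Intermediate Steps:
J(U, L) = (4 + L)/(L + U)
h = 3*sqrt(3) (h = sqrt((-3 + 8)**2 + 2) = sqrt(5**2 + 2) = sqrt(25 + 2) = sqrt(27) = 3*sqrt(3) ≈ 5.1962)
w = -40/3 (w = 5*(-6*(4 + 0)/(0 + 9)) = 5*(-6*4/9) = 5*(-8/3) = -40/3 ≈ -13.333)
h + 341*w = 3*sqrt(3) + 341*(-40/3) = 3*sqrt(3) - 13640/3 = -13640/3 + 3*sqrt(3)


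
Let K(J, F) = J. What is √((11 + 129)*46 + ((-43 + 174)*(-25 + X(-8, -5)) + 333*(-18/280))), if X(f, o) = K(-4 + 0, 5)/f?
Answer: 11*√129955/70 ≈ 56.649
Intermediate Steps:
X(f, o) = -4/f (X(f, o) = (-4 + 0)/f = -4/f)
√((11 + 129)*46 + ((-43 + 174)*(-25 + X(-8, -5)) + 333*(-18/280))) = √((11 + 129)*46 + ((-43 + 174)*(-25 - 4/(-8)) + 333*(-18/280))) = √(140*46 + (131*(-25 - 4*(-⅛)) + 333*(-18*1/280))) = √(6440 + (131*(-25 + ½) + 333*(-9/140))) = √(6440 + (131*(-49/2) - 2997/140)) = √(6440 + (-6419/2 - 2997/140)) = √(6440 - 452327/140) = √(449273/140) = 11*√129955/70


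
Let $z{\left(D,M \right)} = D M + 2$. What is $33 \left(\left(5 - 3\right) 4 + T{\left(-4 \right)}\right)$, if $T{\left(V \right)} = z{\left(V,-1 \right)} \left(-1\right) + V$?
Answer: $-66$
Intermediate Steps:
$z{\left(D,M \right)} = 2 + D M$
$T{\left(V \right)} = -2 + 2 V$ ($T{\left(V \right)} = \left(2 + V \left(-1\right)\right) \left(-1\right) + V = \left(2 - V\right) \left(-1\right) + V = \left(-2 + V\right) + V = -2 + 2 V$)
$33 \left(\left(5 - 3\right) 4 + T{\left(-4 \right)}\right) = 33 \left(\left(5 - 3\right) 4 + \left(-2 + 2 \left(-4\right)\right)\right) = 33 \left(2 \cdot 4 - 10\right) = 33 \left(8 - 10\right) = 33 \left(-2\right) = -66$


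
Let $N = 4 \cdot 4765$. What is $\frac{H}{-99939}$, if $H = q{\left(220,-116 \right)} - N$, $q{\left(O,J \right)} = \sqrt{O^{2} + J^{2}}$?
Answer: $\frac{19060}{99939} - \frac{4 \sqrt{3866}}{99939} \approx 0.18823$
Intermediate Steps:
$q{\left(O,J \right)} = \sqrt{J^{2} + O^{2}}$
$N = 19060$
$H = -19060 + 4 \sqrt{3866}$ ($H = \sqrt{\left(-116\right)^{2} + 220^{2}} - 19060 = \sqrt{13456 + 48400} - 19060 = \sqrt{61856} - 19060 = 4 \sqrt{3866} - 19060 = -19060 + 4 \sqrt{3866} \approx -18811.0$)
$\frac{H}{-99939} = \frac{-19060 + 4 \sqrt{3866}}{-99939} = \left(-19060 + 4 \sqrt{3866}\right) \left(- \frac{1}{99939}\right) = \frac{19060}{99939} - \frac{4 \sqrt{3866}}{99939}$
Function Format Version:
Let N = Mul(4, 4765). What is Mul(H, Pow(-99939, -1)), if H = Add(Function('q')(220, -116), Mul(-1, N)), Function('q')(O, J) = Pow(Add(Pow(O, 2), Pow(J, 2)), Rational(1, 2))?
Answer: Add(Rational(19060, 99939), Mul(Rational(-4, 99939), Pow(3866, Rational(1, 2)))) ≈ 0.18823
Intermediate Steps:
Function('q')(O, J) = Pow(Add(Pow(J, 2), Pow(O, 2)), Rational(1, 2))
N = 19060
H = Add(-19060, Mul(4, Pow(3866, Rational(1, 2)))) (H = Add(Pow(Add(Pow(-116, 2), Pow(220, 2)), Rational(1, 2)), Mul(-1, 19060)) = Add(Pow(Add(13456, 48400), Rational(1, 2)), -19060) = Add(Pow(61856, Rational(1, 2)), -19060) = Add(Mul(4, Pow(3866, Rational(1, 2))), -19060) = Add(-19060, Mul(4, Pow(3866, Rational(1, 2)))) ≈ -18811.)
Mul(H, Pow(-99939, -1)) = Mul(Add(-19060, Mul(4, Pow(3866, Rational(1, 2)))), Pow(-99939, -1)) = Mul(Add(-19060, Mul(4, Pow(3866, Rational(1, 2)))), Rational(-1, 99939)) = Add(Rational(19060, 99939), Mul(Rational(-4, 99939), Pow(3866, Rational(1, 2))))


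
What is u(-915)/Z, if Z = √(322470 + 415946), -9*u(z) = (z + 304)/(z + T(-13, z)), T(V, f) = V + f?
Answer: -611*√46151/3062026548 ≈ -4.2867e-5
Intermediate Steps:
u(z) = -(304 + z)/(9*(-13 + 2*z)) (u(z) = -(z + 304)/(9*(z + (-13 + z))) = -(304 + z)/(9*(-13 + 2*z)))
Z = 4*√46151 (Z = √738416 = 4*√46151 ≈ 859.31)
u(-915)/Z = ((-304 - 1*(-915))/(9*(-13 + 2*(-915))))/((4*√46151)) = ((-304 + 915)/(9*(-13 - 1830)))*(√46151/184604) = ((⅑)*611/(-1843))*(√46151/184604) = ((⅑)*(-1/1843)*611)*(√46151/184604) = -611*√46151/3062026548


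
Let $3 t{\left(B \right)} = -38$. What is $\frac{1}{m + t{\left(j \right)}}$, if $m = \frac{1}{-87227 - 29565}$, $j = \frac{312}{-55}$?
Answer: $- \frac{350376}{4438099} \approx -0.078947$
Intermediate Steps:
$j = - \frac{312}{55}$ ($j = 312 \left(- \frac{1}{55}\right) = - \frac{312}{55} \approx -5.6727$)
$t{\left(B \right)} = - \frac{38}{3}$ ($t{\left(B \right)} = \frac{1}{3} \left(-38\right) = - \frac{38}{3}$)
$m = - \frac{1}{116792}$ ($m = \frac{1}{-116792} = - \frac{1}{116792} \approx -8.5622 \cdot 10^{-6}$)
$\frac{1}{m + t{\left(j \right)}} = \frac{1}{- \frac{1}{116792} - \frac{38}{3}} = \frac{1}{- \frac{4438099}{350376}} = - \frac{350376}{4438099}$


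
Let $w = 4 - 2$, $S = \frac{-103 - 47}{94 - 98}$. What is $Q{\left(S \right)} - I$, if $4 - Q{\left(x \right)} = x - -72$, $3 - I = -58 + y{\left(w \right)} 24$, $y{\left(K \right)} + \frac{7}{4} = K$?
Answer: $- \frac{321}{2} \approx -160.5$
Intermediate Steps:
$S = \frac{75}{2}$ ($S = - \frac{150}{-4} = \left(-150\right) \left(- \frac{1}{4}\right) = \frac{75}{2} \approx 37.5$)
$w = 2$
$y{\left(K \right)} = - \frac{7}{4} + K$
$I = 55$ ($I = 3 - \left(-58 + \left(- \frac{7}{4} + 2\right) 24\right) = 3 - \left(-58 + \frac{1}{4} \cdot 24\right) = 3 - \left(-58 + 6\right) = 3 - -52 = 3 + 52 = 55$)
$Q{\left(x \right)} = -68 - x$ ($Q{\left(x \right)} = 4 - \left(x - -72\right) = 4 - \left(x + 72\right) = 4 - \left(72 + x\right) = -68 - x$)
$Q{\left(S \right)} - I = \left(-68 - \frac{75}{2}\right) - 55 = - \frac{211}{2} - 55 = - \frac{321}{2}$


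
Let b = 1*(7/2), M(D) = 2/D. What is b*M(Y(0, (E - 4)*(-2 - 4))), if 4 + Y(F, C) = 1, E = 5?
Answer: -7/3 ≈ -2.3333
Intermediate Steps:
Y(F, C) = -3 (Y(F, C) = -4 + 1 = -3)
b = 7/2 (b = 1*(7*(½)) = 1*(7/2) = 7/2 ≈ 3.5000)
b*M(Y(0, (E - 4)*(-2 - 4))) = 7*(2/(-3))/2 = 7*(2*(-⅓))/2 = (7/2)*(-⅔) = -7/3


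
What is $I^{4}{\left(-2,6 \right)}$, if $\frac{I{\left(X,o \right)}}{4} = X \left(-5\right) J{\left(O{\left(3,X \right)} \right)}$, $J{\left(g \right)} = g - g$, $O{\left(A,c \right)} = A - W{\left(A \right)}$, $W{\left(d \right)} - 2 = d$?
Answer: $0$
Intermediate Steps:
$W{\left(d \right)} = 2 + d$
$O{\left(A,c \right)} = -2$ ($O{\left(A,c \right)} = A - \left(2 + A\right) = -2$)
$J{\left(g \right)} = 0$
$I{\left(X,o \right)} = 0$ ($I{\left(X,o \right)} = 4 X \left(-5\right) 0 = 4 - 5 X 0 = 4 \cdot 0 = 0$)
$I^{4}{\left(-2,6 \right)} = 0^{4} = 0$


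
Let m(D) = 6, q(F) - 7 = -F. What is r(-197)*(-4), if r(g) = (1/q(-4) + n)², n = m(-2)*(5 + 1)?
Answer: -630436/121 ≈ -5210.2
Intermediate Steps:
q(F) = 7 - F
n = 36 (n = 6*(5 + 1) = 6*6 = 36)
r(g) = 157609/121 (r(g) = (1/(7 - 1*(-4)) + 36)² = (1/(7 + 4) + 36)² = (1/11 + 36)² = (397/11)² = 157609/121)
r(-197)*(-4) = (157609/121)*(-4) = -630436/121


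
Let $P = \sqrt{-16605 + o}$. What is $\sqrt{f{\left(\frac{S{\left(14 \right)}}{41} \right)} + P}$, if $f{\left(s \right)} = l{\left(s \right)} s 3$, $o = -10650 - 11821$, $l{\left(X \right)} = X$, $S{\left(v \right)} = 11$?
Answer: $\frac{\sqrt{363 + 3362 i \sqrt{9769}}}{41} \approx 9.9472 + 9.9363 i$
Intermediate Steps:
$o = -22471$ ($o = -10650 - 11821 = -22471$)
$f{\left(s \right)} = 3 s^{2}$ ($f{\left(s \right)} = s s 3 = s^{2} \cdot 3 = 3 s^{2}$)
$P = 2 i \sqrt{9769}$ ($P = \sqrt{-16605 - 22471} = \sqrt{-39076} = 2 i \sqrt{9769} \approx 197.68 i$)
$\sqrt{f{\left(\frac{S{\left(14 \right)}}{41} \right)} + P} = \sqrt{3 \left(\frac{11}{41}\right)^{2} + 2 i \sqrt{9769}} = \sqrt{3 \cdot \frac{121}{1681} + 2 i \sqrt{9769}} = \sqrt{\frac{363}{1681} + 2 i \sqrt{9769}}$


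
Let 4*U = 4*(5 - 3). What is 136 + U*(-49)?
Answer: 38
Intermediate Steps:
U = 2 (U = (4*(5 - 3))/4 = (4*2)/4 = (¼)*8 = 2)
136 + U*(-49) = 136 + 2*(-49) = 136 - 98 = 38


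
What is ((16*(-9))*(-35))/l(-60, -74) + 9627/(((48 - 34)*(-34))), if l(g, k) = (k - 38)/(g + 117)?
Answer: -1230567/476 ≈ -2585.2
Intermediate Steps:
l(g, k) = (-38 + k)/(117 + g)
((16*(-9))*(-35))/l(-60, -74) + 9627/(((48 - 34)*(-34))) = ((16*(-9))*(-35))/(((-38 - 74)/(117 - 60))) + 9627/(((48 - 34)*(-34))) = (-144*(-35))/((-112/57)) + 9627/((14*(-34))) = 5040/(((1/57)*(-112))) + 9627/(-476) = 5040/(-112/57) + 9627*(-1/476) = 5040*(-57/112) - 9627/476 = -2565 - 9627/476 = -1230567/476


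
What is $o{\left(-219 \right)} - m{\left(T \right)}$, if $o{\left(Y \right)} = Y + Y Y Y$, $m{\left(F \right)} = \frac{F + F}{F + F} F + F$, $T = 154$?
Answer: $-10503986$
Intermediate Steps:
$m{\left(F \right)} = 2 F$ ($m{\left(F \right)} = \frac{2 F}{2 F} F + F = 2 F \frac{1}{2 F} F + F = 1 F + F = F + F = 2 F$)
$o{\left(Y \right)} = Y + Y^{3}$ ($o{\left(Y \right)} = Y + Y^{2} Y = Y + Y^{3}$)
$o{\left(-219 \right)} - m{\left(T \right)} = \left(-219 + \left(-219\right)^{3}\right) - 2 \cdot 154 = \left(-219 - 10503459\right) - 308 = -10503678 - 308 = -10503986$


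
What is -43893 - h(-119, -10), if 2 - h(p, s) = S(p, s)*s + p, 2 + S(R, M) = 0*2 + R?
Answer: -42804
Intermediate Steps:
S(R, M) = -2 + R (S(R, M) = -2 + (0*2 + R) = -2 + (0 + R) = -2 + R)
h(p, s) = 2 - p - s*(-2 + p) (h(p, s) = 2 - ((-2 + p)*s + p) = 2 - (s*(-2 + p) + p) = 2 - (p + s*(-2 + p)) = 2 + (-p - s*(-2 + p)) = 2 - p - s*(-2 + p))
-43893 - h(-119, -10) = -43893 - (2 - 1*(-119) - 1*(-10)*(-2 - 119)) = -43893 - (2 + 119 - 1*(-10)*(-121)) = -43893 - (2 + 119 - 1210) = -43893 - 1*(-1089) = -43893 + 1089 = -42804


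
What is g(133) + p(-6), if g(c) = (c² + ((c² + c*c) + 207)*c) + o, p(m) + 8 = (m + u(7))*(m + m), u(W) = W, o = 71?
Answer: 4750545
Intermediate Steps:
p(m) = -8 + 2*m*(7 + m) (p(m) = -8 + (m + 7)*(m + m) = -8 + (7 + m)*(2*m) = -8 + 2*m*(7 + m))
g(c) = 71 + c² + c*(207 + 2*c²) (g(c) = (c² + ((c² + c*c) + 207)*c) + 71 = (c² + ((c² + c²) + 207)*c) + 71 = (c² + (2*c² + 207)*c) + 71 = (c² + (207 + 2*c²)*c) + 71 = (c² + c*(207 + 2*c²)) + 71 = 71 + c² + c*(207 + 2*c²))
g(133) + p(-6) = (71 + 133² + 2*133³ + 207*133) + (-8 + 2*(-6)² + 14*(-6)) = (71 + 17689 + 2*2352637 + 27531) + (-8 + 2*36 - 84) = (71 + 17689 + 4705274 + 27531) + (-8 + 72 - 84) = 4750565 - 20 = 4750545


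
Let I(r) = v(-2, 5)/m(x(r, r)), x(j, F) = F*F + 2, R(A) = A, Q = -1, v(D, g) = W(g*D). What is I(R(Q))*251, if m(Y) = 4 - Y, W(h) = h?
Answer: -2510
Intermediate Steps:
v(D, g) = D*g (v(D, g) = g*D = D*g)
x(j, F) = 2 + F² (x(j, F) = F² + 2 = 2 + F²)
I(r) = -10/(2 - r²) (I(r) = (-2*5)/(4 - (2 + r²)) = -10/(4 + (-2 - r²)) = -10/(2 - r²))
I(R(Q))*251 = (10/(-2 + (-1)²))*251 = (10/(-2 + 1))*251 = (10/(-1))*251 = (10*(-1))*251 = -10*251 = -2510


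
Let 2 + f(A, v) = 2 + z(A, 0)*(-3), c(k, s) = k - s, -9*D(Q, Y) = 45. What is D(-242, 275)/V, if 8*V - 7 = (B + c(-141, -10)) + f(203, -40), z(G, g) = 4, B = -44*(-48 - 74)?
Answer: -5/654 ≈ -0.0076453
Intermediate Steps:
B = 5368 (B = -44*(-122) = 5368)
D(Q, Y) = -5 (D(Q, Y) = -⅑*45 = -5)
f(A, v) = -12 (f(A, v) = -2 + (2 + 4*(-3)) = -2 + (2 - 12) = -2 - 10 = -12)
V = 654 (V = 7/8 + ((5368 + (-141 - 1*(-10))) - 12)/8 = 7/8 + ((5368 + (-141 + 10)) - 12)/8 = 7/8 + ((5368 - 131) - 12)/8 = 7/8 + (5237 - 12)/8 = 7/8 + (⅛)*5225 = 7/8 + 5225/8 = 654)
D(-242, 275)/V = -5/654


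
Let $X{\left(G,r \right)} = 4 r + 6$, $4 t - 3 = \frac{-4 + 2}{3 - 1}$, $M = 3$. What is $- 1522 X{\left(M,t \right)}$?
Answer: $-12176$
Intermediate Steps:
$t = \frac{1}{2}$ ($t = \frac{3}{4} + \frac{\left(-4 + 2\right) \frac{1}{3 - 1}}{4} = \frac{3}{4} + \frac{\left(-2\right) \frac{1}{2}}{4} = \frac{3}{4} + \frac{1}{4} \left(-1\right) = \frac{3}{4} - \frac{1}{4} = \frac{1}{2} \approx 0.5$)
$X{\left(G,r \right)} = 6 + 4 r$
$- 1522 X{\left(M,t \right)} = - 1522 \left(6 + 4 \cdot \frac{1}{2}\right) = - 1522 \left(6 + 2\right) = \left(-1522\right) 8 = -12176$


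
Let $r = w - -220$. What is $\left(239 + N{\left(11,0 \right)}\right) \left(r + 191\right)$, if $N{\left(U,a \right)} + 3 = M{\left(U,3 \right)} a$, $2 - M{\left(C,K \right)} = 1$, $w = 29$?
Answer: $103840$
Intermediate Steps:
$M{\left(C,K \right)} = 1$ ($M{\left(C,K \right)} = 2 - 1 = 1$)
$N{\left(U,a \right)} = -3 + a$ ($N{\left(U,a \right)} = -3 + 1 a = -3 + a$)
$r = 249$ ($r = 29 - -220 = 29 + 220 = 249$)
$\left(239 + N{\left(11,0 \right)}\right) \left(r + 191\right) = \left(239 + \left(-3 + 0\right)\right) \left(249 + 191\right) = \left(239 - 3\right) 440 = 236 \cdot 440 = 103840$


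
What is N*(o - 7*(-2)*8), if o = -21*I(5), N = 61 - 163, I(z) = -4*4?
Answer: -45696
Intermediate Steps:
I(z) = -16
N = -102
o = 336 (o = -21*(-16) = 336)
N*(o - 7*(-2)*8) = -102*(336 - 7*(-2)*8) = -102*(336 + 14*8) = -102*(336 + 112) = -102*448 = -45696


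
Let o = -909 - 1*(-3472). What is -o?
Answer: -2563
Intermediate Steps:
o = 2563 (o = -909 + 3472 = 2563)
-o = -1*2563 = -2563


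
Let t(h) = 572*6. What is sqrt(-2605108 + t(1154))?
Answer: 2*I*sqrt(650419) ≈ 1613.0*I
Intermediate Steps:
t(h) = 3432
sqrt(-2605108 + t(1154)) = sqrt(-2605108 + 3432) = sqrt(-2601676) = 2*I*sqrt(650419)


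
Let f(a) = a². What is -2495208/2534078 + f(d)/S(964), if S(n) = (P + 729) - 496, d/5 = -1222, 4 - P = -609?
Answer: 503193310414/11403351 ≈ 44127.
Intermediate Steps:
P = 613 (P = 4 - 1*(-609) = 4 + 609 = 613)
d = -6110 (d = 5*(-1222) = -6110)
S(n) = 846 (S(n) = (613 + 729) - 496 = 1342 - 496 = 846)
-2495208/2534078 + f(d)/S(964) = -2495208/2534078 + (-6110)²/846 = -2495208*1/2534078 + 37332100*(1/846) = -1247604/1267039 + 397150/9 = 503193310414/11403351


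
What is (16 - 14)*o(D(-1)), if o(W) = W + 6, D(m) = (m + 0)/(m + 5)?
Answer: 23/2 ≈ 11.500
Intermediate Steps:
D(m) = m/(5 + m)
o(W) = 6 + W
(16 - 14)*o(D(-1)) = (16 - 14)*(6 - 1/(5 - 1)) = 2*(6 - 1/4) = 2*(6 - 1*¼) = 2*(6 - ¼) = 2*(23/4) = 23/2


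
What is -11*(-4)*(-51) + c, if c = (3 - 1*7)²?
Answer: -2228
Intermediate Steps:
c = 16 (c = (3 - 7)² = (-4)² = 16)
-11*(-4)*(-51) + c = -11*(-4)*(-51) + 16 = 44*(-51) + 16 = -2244 + 16 = -2228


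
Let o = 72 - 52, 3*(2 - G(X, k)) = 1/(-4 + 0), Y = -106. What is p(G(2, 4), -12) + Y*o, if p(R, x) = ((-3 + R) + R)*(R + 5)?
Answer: -152045/72 ≈ -2111.7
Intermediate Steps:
G(X, k) = 25/12 (G(X, k) = 2 - 1/(3*(-4 + 0)) = 2 - 1/3/(-4) = 2 - 1/3*(-1/4) = 2 + 1/12 = 25/12)
p(R, x) = (-3 + 2*R)*(5 + R)
o = 20
p(G(2, 4), -12) + Y*o = (-15 + 2*(25/12)**2 + 7*(25/12)) - 106*20 = (-15 + 2*(625/144) + 175/12) - 2120 = (-15 + 625/72 + 175/12) - 2120 = 595/72 - 2120 = -152045/72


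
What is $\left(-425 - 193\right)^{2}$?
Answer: $381924$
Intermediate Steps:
$\left(-425 - 193\right)^{2} = \left(-618\right)^{2} = 381924$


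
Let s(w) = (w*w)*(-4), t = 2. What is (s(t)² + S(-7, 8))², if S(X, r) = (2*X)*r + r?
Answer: 23104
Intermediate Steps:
S(X, r) = r + 2*X*r (S(X, r) = 2*X*r + r = r + 2*X*r)
s(w) = -4*w² (s(w) = w²*(-4) = -4*w²)
(s(t)² + S(-7, 8))² = ((-4*2²)² + 8*(1 + 2*(-7)))² = ((-4*4)² + 8*(1 - 14))² = ((-16)² + 8*(-13))² = (256 - 104)² = 152² = 23104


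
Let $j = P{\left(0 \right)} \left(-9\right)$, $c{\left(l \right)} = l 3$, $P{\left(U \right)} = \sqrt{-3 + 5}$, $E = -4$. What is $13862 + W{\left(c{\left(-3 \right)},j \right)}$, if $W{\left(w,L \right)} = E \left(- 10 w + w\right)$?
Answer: $13538$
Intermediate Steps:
$P{\left(U \right)} = \sqrt{2}$
$c{\left(l \right)} = 3 l$
$j = - 9 \sqrt{2}$ ($j = \sqrt{2} \left(-9\right) = - 9 \sqrt{2} \approx -12.728$)
$W{\left(w,L \right)} = 36 w$ ($W{\left(w,L \right)} = - 4 \left(- 10 w + w\right) = - 4 \left(- 9 w\right) = 36 w$)
$13862 + W{\left(c{\left(-3 \right)},j \right)} = 13862 + 36 \cdot 3 \left(-3\right) = 13862 + 36 \left(-9\right) = 13862 - 324 = 13538$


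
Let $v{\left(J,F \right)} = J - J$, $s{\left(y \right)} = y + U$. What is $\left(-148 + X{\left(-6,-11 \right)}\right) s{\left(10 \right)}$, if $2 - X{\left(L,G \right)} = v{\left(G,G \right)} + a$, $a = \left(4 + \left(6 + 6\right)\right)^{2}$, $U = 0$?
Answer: $-4020$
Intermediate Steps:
$a = 256$ ($a = \left(4 + 12\right)^{2} = 16^{2} = 256$)
$s{\left(y \right)} = y$ ($s{\left(y \right)} = y + 0 = y$)
$v{\left(J,F \right)} = 0$
$X{\left(L,G \right)} = -254$ ($X{\left(L,G \right)} = 2 - \left(0 + 256\right) = 2 - 256 = -254$)
$\left(-148 + X{\left(-6,-11 \right)}\right) s{\left(10 \right)} = \left(-148 - 254\right) 10 = \left(-402\right) 10 = -4020$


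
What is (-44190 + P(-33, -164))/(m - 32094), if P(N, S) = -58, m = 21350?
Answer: 5531/1343 ≈ 4.1184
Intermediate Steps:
(-44190 + P(-33, -164))/(m - 32094) = (-44190 - 58)/(21350 - 32094) = -44248/(-10744) = -44248*(-1/10744) = 5531/1343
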